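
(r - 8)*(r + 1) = r^2 - 7*r - 8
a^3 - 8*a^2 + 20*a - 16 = (a - 4)*(a - 2)^2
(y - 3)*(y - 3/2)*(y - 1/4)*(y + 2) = y^4 - 11*y^3/4 - 31*y^2/8 + 81*y/8 - 9/4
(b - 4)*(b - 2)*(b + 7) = b^3 + b^2 - 34*b + 56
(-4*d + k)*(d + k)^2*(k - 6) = -4*d^3*k + 24*d^3 - 7*d^2*k^2 + 42*d^2*k - 2*d*k^3 + 12*d*k^2 + k^4 - 6*k^3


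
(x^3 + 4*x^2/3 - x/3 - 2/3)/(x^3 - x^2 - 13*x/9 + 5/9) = 3*(3*x^2 + x - 2)/(9*x^2 - 18*x + 5)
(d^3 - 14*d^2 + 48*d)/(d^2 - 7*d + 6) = d*(d - 8)/(d - 1)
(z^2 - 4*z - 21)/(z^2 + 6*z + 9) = (z - 7)/(z + 3)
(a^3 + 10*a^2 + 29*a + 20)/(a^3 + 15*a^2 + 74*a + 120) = (a + 1)/(a + 6)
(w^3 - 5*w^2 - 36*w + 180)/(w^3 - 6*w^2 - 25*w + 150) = (w + 6)/(w + 5)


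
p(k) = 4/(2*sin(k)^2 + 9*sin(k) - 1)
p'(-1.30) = -0.09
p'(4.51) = 0.07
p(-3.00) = -1.79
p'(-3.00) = 6.72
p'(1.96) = 0.24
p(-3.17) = -5.39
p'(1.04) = -0.37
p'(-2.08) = 0.20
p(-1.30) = -0.51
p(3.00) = 12.91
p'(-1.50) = -0.02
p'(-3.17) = 66.05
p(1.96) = 0.44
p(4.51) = -0.51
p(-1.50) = -0.50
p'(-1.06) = -0.20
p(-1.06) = -0.55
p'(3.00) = 394.35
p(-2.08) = -0.55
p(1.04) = 0.48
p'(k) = 4*(-4*sin(k)*cos(k) - 9*cos(k))/(2*sin(k)^2 + 9*sin(k) - 1)^2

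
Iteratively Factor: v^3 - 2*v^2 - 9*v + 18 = (v - 2)*(v^2 - 9) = (v - 2)*(v + 3)*(v - 3)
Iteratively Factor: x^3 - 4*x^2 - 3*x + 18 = (x - 3)*(x^2 - x - 6) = (x - 3)*(x + 2)*(x - 3)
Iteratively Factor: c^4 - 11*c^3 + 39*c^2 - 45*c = (c)*(c^3 - 11*c^2 + 39*c - 45) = c*(c - 5)*(c^2 - 6*c + 9) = c*(c - 5)*(c - 3)*(c - 3)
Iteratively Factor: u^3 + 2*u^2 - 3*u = (u - 1)*(u^2 + 3*u) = (u - 1)*(u + 3)*(u)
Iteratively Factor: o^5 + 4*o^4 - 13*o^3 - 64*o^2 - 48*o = (o)*(o^4 + 4*o^3 - 13*o^2 - 64*o - 48) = o*(o - 4)*(o^3 + 8*o^2 + 19*o + 12) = o*(o - 4)*(o + 1)*(o^2 + 7*o + 12) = o*(o - 4)*(o + 1)*(o + 4)*(o + 3)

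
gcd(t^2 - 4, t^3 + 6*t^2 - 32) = t - 2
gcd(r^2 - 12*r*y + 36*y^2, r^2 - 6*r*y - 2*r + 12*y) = -r + 6*y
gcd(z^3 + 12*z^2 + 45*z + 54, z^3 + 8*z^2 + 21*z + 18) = z^2 + 6*z + 9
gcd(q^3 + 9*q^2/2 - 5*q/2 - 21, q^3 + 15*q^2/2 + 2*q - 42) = q^2 + 3*q/2 - 7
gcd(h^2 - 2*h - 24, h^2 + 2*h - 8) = h + 4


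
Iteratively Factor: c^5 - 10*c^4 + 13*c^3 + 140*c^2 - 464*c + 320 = (c - 4)*(c^4 - 6*c^3 - 11*c^2 + 96*c - 80) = (c - 4)*(c + 4)*(c^3 - 10*c^2 + 29*c - 20) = (c - 4)^2*(c + 4)*(c^2 - 6*c + 5) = (c - 5)*(c - 4)^2*(c + 4)*(c - 1)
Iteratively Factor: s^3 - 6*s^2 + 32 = (s - 4)*(s^2 - 2*s - 8) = (s - 4)*(s + 2)*(s - 4)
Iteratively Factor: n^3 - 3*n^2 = (n - 3)*(n^2) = n*(n - 3)*(n)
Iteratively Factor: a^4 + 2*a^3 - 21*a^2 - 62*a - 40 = (a + 4)*(a^3 - 2*a^2 - 13*a - 10) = (a + 1)*(a + 4)*(a^2 - 3*a - 10) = (a + 1)*(a + 2)*(a + 4)*(a - 5)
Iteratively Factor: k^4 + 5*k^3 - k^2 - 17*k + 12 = (k - 1)*(k^3 + 6*k^2 + 5*k - 12) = (k - 1)*(k + 4)*(k^2 + 2*k - 3) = (k - 1)*(k + 3)*(k + 4)*(k - 1)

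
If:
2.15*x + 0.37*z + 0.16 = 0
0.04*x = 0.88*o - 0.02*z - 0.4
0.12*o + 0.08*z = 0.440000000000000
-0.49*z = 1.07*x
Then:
No Solution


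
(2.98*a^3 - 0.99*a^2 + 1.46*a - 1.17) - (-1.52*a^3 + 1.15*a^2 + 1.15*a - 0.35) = 4.5*a^3 - 2.14*a^2 + 0.31*a - 0.82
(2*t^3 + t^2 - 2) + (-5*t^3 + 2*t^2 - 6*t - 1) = -3*t^3 + 3*t^2 - 6*t - 3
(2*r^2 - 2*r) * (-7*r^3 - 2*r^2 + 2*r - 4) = -14*r^5 + 10*r^4 + 8*r^3 - 12*r^2 + 8*r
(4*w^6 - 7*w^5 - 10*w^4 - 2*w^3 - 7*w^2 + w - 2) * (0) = 0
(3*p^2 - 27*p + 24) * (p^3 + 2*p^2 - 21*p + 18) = 3*p^5 - 21*p^4 - 93*p^3 + 669*p^2 - 990*p + 432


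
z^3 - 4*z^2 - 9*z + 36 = (z - 4)*(z - 3)*(z + 3)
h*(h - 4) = h^2 - 4*h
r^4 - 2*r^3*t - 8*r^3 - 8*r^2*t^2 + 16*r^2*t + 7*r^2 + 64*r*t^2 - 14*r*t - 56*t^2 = (r - 7)*(r - 1)*(r - 4*t)*(r + 2*t)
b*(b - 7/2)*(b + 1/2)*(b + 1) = b^4 - 2*b^3 - 19*b^2/4 - 7*b/4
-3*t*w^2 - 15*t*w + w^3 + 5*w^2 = w*(-3*t + w)*(w + 5)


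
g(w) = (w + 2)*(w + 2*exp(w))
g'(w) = w + (w + 2)*(2*exp(w) + 1) + 2*exp(w)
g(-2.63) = 1.57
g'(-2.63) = -3.21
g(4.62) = 1374.37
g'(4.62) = 1558.01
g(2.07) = 72.93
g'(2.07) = 86.50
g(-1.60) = -0.48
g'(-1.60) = -0.63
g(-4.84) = 13.70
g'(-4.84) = -7.71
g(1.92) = 61.00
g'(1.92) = 72.96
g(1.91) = 60.28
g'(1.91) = 72.14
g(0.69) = 12.58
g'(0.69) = 18.09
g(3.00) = 215.86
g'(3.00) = 249.03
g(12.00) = 4557302.16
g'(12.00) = 4882669.74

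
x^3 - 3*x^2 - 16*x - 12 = (x - 6)*(x + 1)*(x + 2)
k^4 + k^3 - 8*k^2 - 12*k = k*(k - 3)*(k + 2)^2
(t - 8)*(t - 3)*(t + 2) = t^3 - 9*t^2 + 2*t + 48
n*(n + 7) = n^2 + 7*n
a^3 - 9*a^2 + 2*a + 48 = (a - 8)*(a - 3)*(a + 2)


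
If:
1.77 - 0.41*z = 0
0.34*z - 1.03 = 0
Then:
No Solution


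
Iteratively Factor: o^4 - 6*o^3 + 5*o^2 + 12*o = (o - 3)*(o^3 - 3*o^2 - 4*o) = (o - 4)*(o - 3)*(o^2 + o) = o*(o - 4)*(o - 3)*(o + 1)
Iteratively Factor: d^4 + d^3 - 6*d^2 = (d)*(d^3 + d^2 - 6*d) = d*(d + 3)*(d^2 - 2*d) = d^2*(d + 3)*(d - 2)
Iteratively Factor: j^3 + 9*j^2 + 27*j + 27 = (j + 3)*(j^2 + 6*j + 9) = (j + 3)^2*(j + 3)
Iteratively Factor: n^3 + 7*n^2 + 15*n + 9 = (n + 3)*(n^2 + 4*n + 3) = (n + 1)*(n + 3)*(n + 3)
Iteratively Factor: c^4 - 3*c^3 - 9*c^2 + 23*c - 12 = (c - 1)*(c^3 - 2*c^2 - 11*c + 12) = (c - 4)*(c - 1)*(c^2 + 2*c - 3) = (c - 4)*(c - 1)*(c + 3)*(c - 1)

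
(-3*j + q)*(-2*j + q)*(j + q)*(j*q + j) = 6*j^4*q + 6*j^4 + j^3*q^2 + j^3*q - 4*j^2*q^3 - 4*j^2*q^2 + j*q^4 + j*q^3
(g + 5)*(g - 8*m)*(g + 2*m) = g^3 - 6*g^2*m + 5*g^2 - 16*g*m^2 - 30*g*m - 80*m^2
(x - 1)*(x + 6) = x^2 + 5*x - 6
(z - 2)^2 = z^2 - 4*z + 4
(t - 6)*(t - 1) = t^2 - 7*t + 6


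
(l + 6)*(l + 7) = l^2 + 13*l + 42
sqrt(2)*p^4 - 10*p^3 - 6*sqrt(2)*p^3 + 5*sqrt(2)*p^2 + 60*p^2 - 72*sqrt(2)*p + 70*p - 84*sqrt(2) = (p - 7)*(p - 3*sqrt(2))*(p - 2*sqrt(2))*(sqrt(2)*p + sqrt(2))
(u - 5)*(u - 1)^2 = u^3 - 7*u^2 + 11*u - 5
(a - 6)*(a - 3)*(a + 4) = a^3 - 5*a^2 - 18*a + 72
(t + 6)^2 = t^2 + 12*t + 36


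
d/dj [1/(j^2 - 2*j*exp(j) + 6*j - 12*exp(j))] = 2*(j*exp(j) - j + 7*exp(j) - 3)/(j^2 - 2*j*exp(j) + 6*j - 12*exp(j))^2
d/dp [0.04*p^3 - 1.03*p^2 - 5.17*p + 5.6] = 0.12*p^2 - 2.06*p - 5.17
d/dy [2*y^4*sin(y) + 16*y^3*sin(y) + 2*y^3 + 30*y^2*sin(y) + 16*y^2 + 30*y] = 2*y^4*cos(y) + 8*y^3*sin(y) + 16*y^3*cos(y) + 48*y^2*sin(y) + 30*y^2*cos(y) + 6*y^2 + 60*y*sin(y) + 32*y + 30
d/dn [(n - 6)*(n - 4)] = 2*n - 10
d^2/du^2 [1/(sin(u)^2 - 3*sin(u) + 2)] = (-4*sin(u)^3 + 5*sin(u)^2 + 10*sin(u) - 14)/((sin(u) - 2)^3*(sin(u) - 1)^2)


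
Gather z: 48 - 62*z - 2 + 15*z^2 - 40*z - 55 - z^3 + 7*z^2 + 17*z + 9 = -z^3 + 22*z^2 - 85*z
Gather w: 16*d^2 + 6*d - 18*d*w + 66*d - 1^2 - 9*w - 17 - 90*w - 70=16*d^2 + 72*d + w*(-18*d - 99) - 88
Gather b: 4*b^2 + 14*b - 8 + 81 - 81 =4*b^2 + 14*b - 8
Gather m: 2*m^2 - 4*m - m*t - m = 2*m^2 + m*(-t - 5)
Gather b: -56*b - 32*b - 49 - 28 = -88*b - 77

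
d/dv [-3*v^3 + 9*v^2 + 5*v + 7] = -9*v^2 + 18*v + 5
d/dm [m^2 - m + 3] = 2*m - 1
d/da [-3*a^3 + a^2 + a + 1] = -9*a^2 + 2*a + 1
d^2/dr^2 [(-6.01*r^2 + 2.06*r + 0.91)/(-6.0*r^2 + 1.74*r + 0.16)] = (-2.27373675443232e-13*r^4 - 22.8311999999996*r^3 - 161.9424*r^2 + 45.1368*r - 5.802712)/(216.0*r^6 - 187.92*r^5 + 37.2168*r^4 + 4.754376*r^3 - 0.992448*r^2 - 0.133632*r - 0.004096)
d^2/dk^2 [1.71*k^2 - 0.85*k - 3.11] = 3.42000000000000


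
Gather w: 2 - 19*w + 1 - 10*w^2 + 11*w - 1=-10*w^2 - 8*w + 2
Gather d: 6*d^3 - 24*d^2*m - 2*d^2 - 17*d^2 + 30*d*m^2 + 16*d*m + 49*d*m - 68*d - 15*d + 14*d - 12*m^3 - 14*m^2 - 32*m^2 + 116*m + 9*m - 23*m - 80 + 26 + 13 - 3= 6*d^3 + d^2*(-24*m - 19) + d*(30*m^2 + 65*m - 69) - 12*m^3 - 46*m^2 + 102*m - 44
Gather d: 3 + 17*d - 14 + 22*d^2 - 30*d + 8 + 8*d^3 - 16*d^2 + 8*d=8*d^3 + 6*d^2 - 5*d - 3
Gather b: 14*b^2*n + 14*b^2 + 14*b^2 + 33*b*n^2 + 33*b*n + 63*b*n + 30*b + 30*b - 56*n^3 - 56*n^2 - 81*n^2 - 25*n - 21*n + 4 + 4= b^2*(14*n + 28) + b*(33*n^2 + 96*n + 60) - 56*n^3 - 137*n^2 - 46*n + 8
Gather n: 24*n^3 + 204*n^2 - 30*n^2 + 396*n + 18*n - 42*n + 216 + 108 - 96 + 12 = 24*n^3 + 174*n^2 + 372*n + 240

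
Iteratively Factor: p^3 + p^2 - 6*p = (p - 2)*(p^2 + 3*p) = p*(p - 2)*(p + 3)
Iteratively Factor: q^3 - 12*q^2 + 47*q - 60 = (q - 4)*(q^2 - 8*q + 15) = (q - 4)*(q - 3)*(q - 5)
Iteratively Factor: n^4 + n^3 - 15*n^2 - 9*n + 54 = (n + 3)*(n^3 - 2*n^2 - 9*n + 18) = (n - 3)*(n + 3)*(n^2 + n - 6) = (n - 3)*(n + 3)^2*(n - 2)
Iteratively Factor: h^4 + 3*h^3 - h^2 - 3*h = (h + 3)*(h^3 - h) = h*(h + 3)*(h^2 - 1) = h*(h + 1)*(h + 3)*(h - 1)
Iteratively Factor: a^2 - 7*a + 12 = (a - 4)*(a - 3)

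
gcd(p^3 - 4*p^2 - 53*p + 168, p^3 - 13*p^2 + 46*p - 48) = p^2 - 11*p + 24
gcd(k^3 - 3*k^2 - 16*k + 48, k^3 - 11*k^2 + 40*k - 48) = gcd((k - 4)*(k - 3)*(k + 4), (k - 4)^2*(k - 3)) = k^2 - 7*k + 12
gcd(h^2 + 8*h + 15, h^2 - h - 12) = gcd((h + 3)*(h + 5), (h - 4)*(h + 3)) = h + 3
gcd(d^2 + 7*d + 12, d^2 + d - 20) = 1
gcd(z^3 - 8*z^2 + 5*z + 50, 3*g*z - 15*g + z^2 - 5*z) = z - 5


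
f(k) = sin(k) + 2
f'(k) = cos(k)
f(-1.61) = 1.00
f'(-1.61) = -0.04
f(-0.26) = 1.74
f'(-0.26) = 0.97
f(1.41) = 2.99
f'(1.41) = 0.16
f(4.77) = 1.00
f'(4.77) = 0.06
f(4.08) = 1.19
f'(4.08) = -0.59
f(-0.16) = 1.84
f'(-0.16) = 0.99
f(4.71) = 1.00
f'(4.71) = -0.00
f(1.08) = 2.88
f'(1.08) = 0.47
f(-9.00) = 1.59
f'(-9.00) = -0.91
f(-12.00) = 2.54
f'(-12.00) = 0.84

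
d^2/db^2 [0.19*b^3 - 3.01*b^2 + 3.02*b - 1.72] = 1.14*b - 6.02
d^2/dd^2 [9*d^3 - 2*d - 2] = 54*d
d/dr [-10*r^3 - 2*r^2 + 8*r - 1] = -30*r^2 - 4*r + 8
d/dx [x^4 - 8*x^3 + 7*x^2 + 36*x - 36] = 4*x^3 - 24*x^2 + 14*x + 36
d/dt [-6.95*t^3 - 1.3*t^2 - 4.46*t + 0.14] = -20.85*t^2 - 2.6*t - 4.46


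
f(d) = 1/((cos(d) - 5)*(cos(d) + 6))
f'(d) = sin(d)/((cos(d) - 5)*(cos(d) + 6)^2) + sin(d)/((cos(d) - 5)^2*(cos(d) + 6))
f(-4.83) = -0.03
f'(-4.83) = 0.00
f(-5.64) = -0.04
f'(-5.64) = 0.00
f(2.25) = -0.03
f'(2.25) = -0.00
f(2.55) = -0.03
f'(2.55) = -0.00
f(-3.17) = -0.03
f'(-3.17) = -0.00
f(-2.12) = -0.03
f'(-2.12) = 0.00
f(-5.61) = -0.03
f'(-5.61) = 0.00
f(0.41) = -0.04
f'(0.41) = 0.00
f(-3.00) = -0.03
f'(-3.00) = 0.00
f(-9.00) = -0.03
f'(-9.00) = 0.00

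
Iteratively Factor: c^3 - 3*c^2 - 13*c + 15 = (c + 3)*(c^2 - 6*c + 5) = (c - 1)*(c + 3)*(c - 5)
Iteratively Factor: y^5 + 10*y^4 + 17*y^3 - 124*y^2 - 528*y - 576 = (y + 4)*(y^4 + 6*y^3 - 7*y^2 - 96*y - 144) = (y + 3)*(y + 4)*(y^3 + 3*y^2 - 16*y - 48) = (y + 3)^2*(y + 4)*(y^2 - 16) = (y - 4)*(y + 3)^2*(y + 4)*(y + 4)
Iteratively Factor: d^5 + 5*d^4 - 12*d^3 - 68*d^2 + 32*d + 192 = (d - 3)*(d^4 + 8*d^3 + 12*d^2 - 32*d - 64) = (d - 3)*(d - 2)*(d^3 + 10*d^2 + 32*d + 32) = (d - 3)*(d - 2)*(d + 2)*(d^2 + 8*d + 16) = (d - 3)*(d - 2)*(d + 2)*(d + 4)*(d + 4)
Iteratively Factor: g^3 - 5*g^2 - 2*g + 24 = (g - 4)*(g^2 - g - 6) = (g - 4)*(g + 2)*(g - 3)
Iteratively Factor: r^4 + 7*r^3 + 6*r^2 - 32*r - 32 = (r + 4)*(r^3 + 3*r^2 - 6*r - 8) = (r + 1)*(r + 4)*(r^2 + 2*r - 8) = (r + 1)*(r + 4)^2*(r - 2)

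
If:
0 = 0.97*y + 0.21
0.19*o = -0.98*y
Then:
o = 1.12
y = -0.22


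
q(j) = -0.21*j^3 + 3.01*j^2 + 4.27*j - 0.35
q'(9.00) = 7.42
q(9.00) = 128.80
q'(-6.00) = -54.53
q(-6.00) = 127.75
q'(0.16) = 5.22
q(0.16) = 0.41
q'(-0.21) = 2.98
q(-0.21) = -1.11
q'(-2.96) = -19.07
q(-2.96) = 18.83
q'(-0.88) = -1.52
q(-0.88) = -1.63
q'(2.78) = 16.14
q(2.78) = 30.27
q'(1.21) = 10.63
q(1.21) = 8.85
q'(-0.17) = 3.23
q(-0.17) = -0.99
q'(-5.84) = -52.37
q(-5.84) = 119.20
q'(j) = -0.63*j^2 + 6.02*j + 4.27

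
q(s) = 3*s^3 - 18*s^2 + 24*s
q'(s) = 9*s^2 - 36*s + 24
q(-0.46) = -15.14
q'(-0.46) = 42.46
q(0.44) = 7.33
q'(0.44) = 9.90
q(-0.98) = -43.63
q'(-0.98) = 67.92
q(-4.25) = -657.42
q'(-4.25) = 339.56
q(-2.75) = -264.52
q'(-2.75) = 191.06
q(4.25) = 7.17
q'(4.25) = 33.56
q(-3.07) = -330.13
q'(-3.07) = 219.34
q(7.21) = 361.74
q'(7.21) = 232.30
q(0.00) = 0.00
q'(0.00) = 24.00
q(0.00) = 0.00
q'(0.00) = 24.00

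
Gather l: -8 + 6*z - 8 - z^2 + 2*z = -z^2 + 8*z - 16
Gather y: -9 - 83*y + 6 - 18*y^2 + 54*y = -18*y^2 - 29*y - 3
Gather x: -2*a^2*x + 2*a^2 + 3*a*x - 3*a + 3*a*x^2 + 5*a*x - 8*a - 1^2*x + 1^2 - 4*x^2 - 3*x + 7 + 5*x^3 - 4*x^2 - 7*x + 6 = 2*a^2 - 11*a + 5*x^3 + x^2*(3*a - 8) + x*(-2*a^2 + 8*a - 11) + 14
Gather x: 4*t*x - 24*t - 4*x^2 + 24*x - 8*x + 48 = -24*t - 4*x^2 + x*(4*t + 16) + 48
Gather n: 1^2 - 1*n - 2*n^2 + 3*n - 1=-2*n^2 + 2*n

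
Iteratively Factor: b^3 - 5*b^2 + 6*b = (b)*(b^2 - 5*b + 6) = b*(b - 3)*(b - 2)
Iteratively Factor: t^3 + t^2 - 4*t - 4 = (t - 2)*(t^2 + 3*t + 2) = (t - 2)*(t + 2)*(t + 1)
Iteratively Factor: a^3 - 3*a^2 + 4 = (a + 1)*(a^2 - 4*a + 4) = (a - 2)*(a + 1)*(a - 2)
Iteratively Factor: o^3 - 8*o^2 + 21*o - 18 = (o - 2)*(o^2 - 6*o + 9) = (o - 3)*(o - 2)*(o - 3)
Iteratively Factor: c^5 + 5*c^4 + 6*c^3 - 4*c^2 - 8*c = (c + 2)*(c^4 + 3*c^3 - 4*c) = (c - 1)*(c + 2)*(c^3 + 4*c^2 + 4*c) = c*(c - 1)*(c + 2)*(c^2 + 4*c + 4) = c*(c - 1)*(c + 2)^2*(c + 2)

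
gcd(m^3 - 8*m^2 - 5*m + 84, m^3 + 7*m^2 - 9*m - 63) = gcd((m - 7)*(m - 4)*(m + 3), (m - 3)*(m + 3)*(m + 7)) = m + 3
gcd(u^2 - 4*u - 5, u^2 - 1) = u + 1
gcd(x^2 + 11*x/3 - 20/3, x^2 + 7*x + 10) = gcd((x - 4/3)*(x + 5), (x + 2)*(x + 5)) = x + 5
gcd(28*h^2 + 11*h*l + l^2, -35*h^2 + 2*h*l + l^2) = 7*h + l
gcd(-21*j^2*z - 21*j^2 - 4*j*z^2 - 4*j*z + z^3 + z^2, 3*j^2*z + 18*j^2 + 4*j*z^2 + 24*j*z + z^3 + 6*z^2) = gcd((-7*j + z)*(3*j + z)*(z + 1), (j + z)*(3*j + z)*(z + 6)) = 3*j + z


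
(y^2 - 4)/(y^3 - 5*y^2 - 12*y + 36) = (y + 2)/(y^2 - 3*y - 18)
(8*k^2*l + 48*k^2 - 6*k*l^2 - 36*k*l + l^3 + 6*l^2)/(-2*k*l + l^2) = -4*k - 24*k/l + l + 6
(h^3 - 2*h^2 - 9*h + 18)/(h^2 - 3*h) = h + 1 - 6/h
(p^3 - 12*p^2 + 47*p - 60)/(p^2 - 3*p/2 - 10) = 2*(p^2 - 8*p + 15)/(2*p + 5)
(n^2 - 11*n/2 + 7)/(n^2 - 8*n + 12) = (n - 7/2)/(n - 6)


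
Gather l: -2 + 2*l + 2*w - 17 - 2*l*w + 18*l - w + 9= l*(20 - 2*w) + w - 10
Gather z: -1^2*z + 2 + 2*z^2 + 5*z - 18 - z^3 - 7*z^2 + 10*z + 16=-z^3 - 5*z^2 + 14*z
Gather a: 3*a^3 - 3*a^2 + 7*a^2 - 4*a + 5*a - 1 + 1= 3*a^3 + 4*a^2 + a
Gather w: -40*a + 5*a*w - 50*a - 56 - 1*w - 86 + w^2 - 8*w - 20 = -90*a + w^2 + w*(5*a - 9) - 162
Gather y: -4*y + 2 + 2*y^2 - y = 2*y^2 - 5*y + 2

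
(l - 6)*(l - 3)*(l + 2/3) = l^3 - 25*l^2/3 + 12*l + 12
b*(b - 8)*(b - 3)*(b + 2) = b^4 - 9*b^3 + 2*b^2 + 48*b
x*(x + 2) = x^2 + 2*x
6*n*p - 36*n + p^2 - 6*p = (6*n + p)*(p - 6)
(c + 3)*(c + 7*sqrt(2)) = c^2 + 3*c + 7*sqrt(2)*c + 21*sqrt(2)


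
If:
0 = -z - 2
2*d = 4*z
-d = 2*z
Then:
No Solution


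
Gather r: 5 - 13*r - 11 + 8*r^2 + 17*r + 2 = 8*r^2 + 4*r - 4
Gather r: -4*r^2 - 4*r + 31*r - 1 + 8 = -4*r^2 + 27*r + 7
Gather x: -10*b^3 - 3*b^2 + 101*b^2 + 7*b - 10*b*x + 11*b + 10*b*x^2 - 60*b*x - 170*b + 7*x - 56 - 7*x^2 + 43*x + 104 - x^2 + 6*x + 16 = -10*b^3 + 98*b^2 - 152*b + x^2*(10*b - 8) + x*(56 - 70*b) + 64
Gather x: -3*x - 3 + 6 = 3 - 3*x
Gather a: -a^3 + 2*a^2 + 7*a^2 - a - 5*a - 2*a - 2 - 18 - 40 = -a^3 + 9*a^2 - 8*a - 60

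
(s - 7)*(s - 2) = s^2 - 9*s + 14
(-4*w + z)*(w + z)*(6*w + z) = -24*w^3 - 22*w^2*z + 3*w*z^2 + z^3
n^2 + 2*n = n*(n + 2)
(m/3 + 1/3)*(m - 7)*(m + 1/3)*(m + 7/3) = m^4/3 - 10*m^3/9 - 200*m^2/27 - 70*m/9 - 49/27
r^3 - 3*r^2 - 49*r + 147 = (r - 7)*(r - 3)*(r + 7)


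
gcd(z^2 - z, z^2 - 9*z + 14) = 1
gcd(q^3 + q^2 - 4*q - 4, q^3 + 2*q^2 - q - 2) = q^2 + 3*q + 2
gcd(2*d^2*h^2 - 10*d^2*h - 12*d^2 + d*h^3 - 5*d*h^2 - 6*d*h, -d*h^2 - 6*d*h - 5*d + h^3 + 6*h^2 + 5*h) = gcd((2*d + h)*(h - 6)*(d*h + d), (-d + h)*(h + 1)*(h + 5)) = h + 1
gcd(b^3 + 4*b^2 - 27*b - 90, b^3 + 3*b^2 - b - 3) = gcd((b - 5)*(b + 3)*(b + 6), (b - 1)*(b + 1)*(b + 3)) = b + 3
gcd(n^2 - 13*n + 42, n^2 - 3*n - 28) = n - 7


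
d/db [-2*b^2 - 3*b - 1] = -4*b - 3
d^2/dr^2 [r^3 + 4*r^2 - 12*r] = 6*r + 8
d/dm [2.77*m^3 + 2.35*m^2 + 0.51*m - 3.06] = 8.31*m^2 + 4.7*m + 0.51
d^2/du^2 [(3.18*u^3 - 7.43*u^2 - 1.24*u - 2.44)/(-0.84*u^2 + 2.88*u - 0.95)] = (-3.5527136788005e-15*u^5 + 1.4210854715202e-14*u^4 - 9.97790400000002*u^3 + 26.958024*u^2 - 58.573908*u + 56.778862)/(0.592704*u^6 - 6.096384*u^5 + 22.912848*u^4 - 37.677312*u^3 + 25.91334*u^2 - 7.7976*u + 0.857375)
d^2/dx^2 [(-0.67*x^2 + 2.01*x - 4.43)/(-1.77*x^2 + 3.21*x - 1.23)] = (-4.98078*x^3 + 74.52054*x^2 - 124.76376*x + 58.16034)/(5.545233*x^6 - 30.169827*x^5 + 66.275172*x^4 - 75.007107*x^3 + 46.055628*x^2 - 14.569227*x + 1.860867)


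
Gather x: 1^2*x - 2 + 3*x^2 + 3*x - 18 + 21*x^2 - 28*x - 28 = 24*x^2 - 24*x - 48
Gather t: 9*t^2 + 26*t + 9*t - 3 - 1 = 9*t^2 + 35*t - 4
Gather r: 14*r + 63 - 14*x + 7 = 14*r - 14*x + 70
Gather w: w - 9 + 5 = w - 4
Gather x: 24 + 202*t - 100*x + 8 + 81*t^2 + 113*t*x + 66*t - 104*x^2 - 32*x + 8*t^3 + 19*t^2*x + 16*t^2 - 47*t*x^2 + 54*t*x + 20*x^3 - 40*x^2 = 8*t^3 + 97*t^2 + 268*t + 20*x^3 + x^2*(-47*t - 144) + x*(19*t^2 + 167*t - 132) + 32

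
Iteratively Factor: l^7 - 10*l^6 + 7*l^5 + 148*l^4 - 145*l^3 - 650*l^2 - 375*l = (l - 5)*(l^6 - 5*l^5 - 18*l^4 + 58*l^3 + 145*l^2 + 75*l) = (l - 5)*(l + 3)*(l^5 - 8*l^4 + 6*l^3 + 40*l^2 + 25*l) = (l - 5)*(l + 1)*(l + 3)*(l^4 - 9*l^3 + 15*l^2 + 25*l) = (l - 5)^2*(l + 1)*(l + 3)*(l^3 - 4*l^2 - 5*l) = (l - 5)^2*(l + 1)^2*(l + 3)*(l^2 - 5*l) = l*(l - 5)^2*(l + 1)^2*(l + 3)*(l - 5)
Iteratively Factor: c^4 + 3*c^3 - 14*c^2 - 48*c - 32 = (c + 1)*(c^3 + 2*c^2 - 16*c - 32) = (c - 4)*(c + 1)*(c^2 + 6*c + 8) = (c - 4)*(c + 1)*(c + 2)*(c + 4)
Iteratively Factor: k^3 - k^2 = (k - 1)*(k^2) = k*(k - 1)*(k)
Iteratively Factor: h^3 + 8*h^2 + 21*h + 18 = (h + 3)*(h^2 + 5*h + 6) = (h + 3)^2*(h + 2)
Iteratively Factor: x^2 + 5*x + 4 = (x + 4)*(x + 1)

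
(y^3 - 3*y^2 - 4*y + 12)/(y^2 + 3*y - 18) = (y^2 - 4)/(y + 6)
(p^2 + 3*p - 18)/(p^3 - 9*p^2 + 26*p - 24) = (p + 6)/(p^2 - 6*p + 8)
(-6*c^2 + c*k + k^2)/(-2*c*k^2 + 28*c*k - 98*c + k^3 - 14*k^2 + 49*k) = (3*c + k)/(k^2 - 14*k + 49)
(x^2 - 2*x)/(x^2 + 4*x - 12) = x/(x + 6)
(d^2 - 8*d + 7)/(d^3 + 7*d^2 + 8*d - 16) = (d - 7)/(d^2 + 8*d + 16)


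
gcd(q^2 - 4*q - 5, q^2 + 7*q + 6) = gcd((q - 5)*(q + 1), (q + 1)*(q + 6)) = q + 1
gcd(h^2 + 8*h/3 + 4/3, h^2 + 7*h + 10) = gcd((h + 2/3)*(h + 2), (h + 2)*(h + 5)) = h + 2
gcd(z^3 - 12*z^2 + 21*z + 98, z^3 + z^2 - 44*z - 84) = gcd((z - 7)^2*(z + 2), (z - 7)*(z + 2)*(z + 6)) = z^2 - 5*z - 14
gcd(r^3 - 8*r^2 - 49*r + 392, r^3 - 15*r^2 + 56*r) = r^2 - 15*r + 56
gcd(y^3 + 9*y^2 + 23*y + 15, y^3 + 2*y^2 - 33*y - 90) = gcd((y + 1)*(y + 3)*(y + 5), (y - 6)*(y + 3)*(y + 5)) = y^2 + 8*y + 15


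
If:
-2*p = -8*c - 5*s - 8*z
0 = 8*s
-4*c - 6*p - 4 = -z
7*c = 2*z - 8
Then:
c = -192/217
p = 16/217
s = 0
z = 28/31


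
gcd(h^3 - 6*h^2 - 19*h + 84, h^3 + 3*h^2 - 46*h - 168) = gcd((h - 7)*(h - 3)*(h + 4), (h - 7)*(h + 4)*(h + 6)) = h^2 - 3*h - 28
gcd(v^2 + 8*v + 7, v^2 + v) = v + 1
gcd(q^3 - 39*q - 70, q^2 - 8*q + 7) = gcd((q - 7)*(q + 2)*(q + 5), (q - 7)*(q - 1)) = q - 7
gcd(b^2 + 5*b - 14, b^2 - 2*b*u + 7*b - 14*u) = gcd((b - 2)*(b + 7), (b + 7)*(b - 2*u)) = b + 7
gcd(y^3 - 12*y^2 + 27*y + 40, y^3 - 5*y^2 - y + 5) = y^2 - 4*y - 5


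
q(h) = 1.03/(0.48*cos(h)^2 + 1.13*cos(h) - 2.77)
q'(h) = 1.03*(0.96*sin(h)*cos(h) + 1.13*sin(h))/(0.48*cos(h)^2 + 1.13*cos(h) - 2.77)^2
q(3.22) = -0.30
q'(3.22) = -0.00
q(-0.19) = -0.86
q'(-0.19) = -0.28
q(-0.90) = -0.55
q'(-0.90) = -0.39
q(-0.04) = -0.89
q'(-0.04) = -0.06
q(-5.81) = -0.74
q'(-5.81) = 0.49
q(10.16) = -0.31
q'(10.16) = -0.03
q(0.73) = -0.62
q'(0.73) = 0.46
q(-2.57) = -0.30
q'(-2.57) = -0.02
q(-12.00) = -0.70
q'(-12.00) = 0.49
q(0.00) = -0.89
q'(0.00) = 0.00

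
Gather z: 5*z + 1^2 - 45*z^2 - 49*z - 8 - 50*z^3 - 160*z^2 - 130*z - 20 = -50*z^3 - 205*z^2 - 174*z - 27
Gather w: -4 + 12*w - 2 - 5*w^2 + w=-5*w^2 + 13*w - 6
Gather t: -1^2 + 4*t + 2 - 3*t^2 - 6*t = -3*t^2 - 2*t + 1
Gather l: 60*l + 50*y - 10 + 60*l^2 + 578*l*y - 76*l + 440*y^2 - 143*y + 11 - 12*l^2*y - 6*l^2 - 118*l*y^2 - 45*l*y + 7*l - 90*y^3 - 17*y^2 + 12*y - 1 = l^2*(54 - 12*y) + l*(-118*y^2 + 533*y - 9) - 90*y^3 + 423*y^2 - 81*y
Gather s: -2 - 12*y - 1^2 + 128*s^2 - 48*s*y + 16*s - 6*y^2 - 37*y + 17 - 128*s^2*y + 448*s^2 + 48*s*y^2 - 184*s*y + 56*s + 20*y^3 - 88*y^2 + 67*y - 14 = s^2*(576 - 128*y) + s*(48*y^2 - 232*y + 72) + 20*y^3 - 94*y^2 + 18*y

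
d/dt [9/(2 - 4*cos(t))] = -9*sin(t)/(2*cos(t) - 1)^2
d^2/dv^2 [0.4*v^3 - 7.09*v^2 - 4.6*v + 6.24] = 2.4*v - 14.18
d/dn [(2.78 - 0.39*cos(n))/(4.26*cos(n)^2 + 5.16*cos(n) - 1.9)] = (-1.6614*cos(n)^2 + 23.6856*cos(n) + 13.6038)*sin(n)/(18.1476*cos(n)^4 + 43.9632*cos(n)^3 + 10.4376*cos(n)^2 - 19.608*cos(n) + 3.61)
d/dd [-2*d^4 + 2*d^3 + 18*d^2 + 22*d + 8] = -8*d^3 + 6*d^2 + 36*d + 22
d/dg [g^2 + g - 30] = 2*g + 1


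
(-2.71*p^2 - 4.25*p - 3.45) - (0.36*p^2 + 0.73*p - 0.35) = -3.07*p^2 - 4.98*p - 3.1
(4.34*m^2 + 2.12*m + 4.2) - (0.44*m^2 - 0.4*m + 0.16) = 3.9*m^2 + 2.52*m + 4.04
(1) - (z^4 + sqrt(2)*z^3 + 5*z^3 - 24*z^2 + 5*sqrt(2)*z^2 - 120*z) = -z^4 - 5*z^3 - sqrt(2)*z^3 - 5*sqrt(2)*z^2 + 24*z^2 + 120*z + 1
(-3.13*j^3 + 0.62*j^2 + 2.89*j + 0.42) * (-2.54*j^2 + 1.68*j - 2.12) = 7.9502*j^5 - 6.8332*j^4 + 0.3366*j^3 + 2.474*j^2 - 5.4212*j - 0.8904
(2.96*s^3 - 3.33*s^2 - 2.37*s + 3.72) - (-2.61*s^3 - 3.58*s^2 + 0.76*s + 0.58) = 5.57*s^3 + 0.25*s^2 - 3.13*s + 3.14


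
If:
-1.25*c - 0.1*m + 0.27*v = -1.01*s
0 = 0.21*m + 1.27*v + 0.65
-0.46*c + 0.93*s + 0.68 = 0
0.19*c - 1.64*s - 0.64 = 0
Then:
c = 0.90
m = -10.73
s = -0.29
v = 1.26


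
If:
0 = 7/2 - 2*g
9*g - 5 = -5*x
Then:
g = 7/4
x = -43/20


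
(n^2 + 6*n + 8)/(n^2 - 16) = (n + 2)/(n - 4)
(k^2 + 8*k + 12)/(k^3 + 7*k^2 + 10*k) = (k + 6)/(k*(k + 5))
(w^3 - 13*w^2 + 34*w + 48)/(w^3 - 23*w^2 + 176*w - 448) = (w^2 - 5*w - 6)/(w^2 - 15*w + 56)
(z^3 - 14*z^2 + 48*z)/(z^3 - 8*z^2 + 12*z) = (z - 8)/(z - 2)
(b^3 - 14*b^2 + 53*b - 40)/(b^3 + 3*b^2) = (b^3 - 14*b^2 + 53*b - 40)/(b^2*(b + 3))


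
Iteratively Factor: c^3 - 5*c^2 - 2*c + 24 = (c - 3)*(c^2 - 2*c - 8) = (c - 3)*(c + 2)*(c - 4)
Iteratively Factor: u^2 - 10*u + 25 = (u - 5)*(u - 5)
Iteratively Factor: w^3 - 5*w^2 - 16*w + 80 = (w - 4)*(w^2 - w - 20) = (w - 4)*(w + 4)*(w - 5)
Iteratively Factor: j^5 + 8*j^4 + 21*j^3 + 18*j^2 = (j + 2)*(j^4 + 6*j^3 + 9*j^2) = (j + 2)*(j + 3)*(j^3 + 3*j^2) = j*(j + 2)*(j + 3)*(j^2 + 3*j) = j^2*(j + 2)*(j + 3)*(j + 3)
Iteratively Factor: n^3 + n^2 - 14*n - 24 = (n + 3)*(n^2 - 2*n - 8) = (n + 2)*(n + 3)*(n - 4)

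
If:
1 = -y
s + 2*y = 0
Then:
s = 2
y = -1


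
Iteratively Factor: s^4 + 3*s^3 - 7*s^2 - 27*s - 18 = (s + 3)*(s^3 - 7*s - 6) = (s - 3)*(s + 3)*(s^2 + 3*s + 2) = (s - 3)*(s + 1)*(s + 3)*(s + 2)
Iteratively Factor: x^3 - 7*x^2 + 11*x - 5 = (x - 5)*(x^2 - 2*x + 1) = (x - 5)*(x - 1)*(x - 1)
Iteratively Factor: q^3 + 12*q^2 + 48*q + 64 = (q + 4)*(q^2 + 8*q + 16) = (q + 4)^2*(q + 4)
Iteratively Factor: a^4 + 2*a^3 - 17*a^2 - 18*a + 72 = (a + 4)*(a^3 - 2*a^2 - 9*a + 18) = (a - 3)*(a + 4)*(a^2 + a - 6) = (a - 3)*(a - 2)*(a + 4)*(a + 3)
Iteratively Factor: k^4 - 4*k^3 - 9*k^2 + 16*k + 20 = (k - 5)*(k^3 + k^2 - 4*k - 4) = (k - 5)*(k - 2)*(k^2 + 3*k + 2) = (k - 5)*(k - 2)*(k + 1)*(k + 2)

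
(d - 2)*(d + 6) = d^2 + 4*d - 12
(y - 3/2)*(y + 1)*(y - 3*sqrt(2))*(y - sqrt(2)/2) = y^4 - 7*sqrt(2)*y^3/2 - y^3/2 + 3*y^2/2 + 7*sqrt(2)*y^2/4 - 3*y/2 + 21*sqrt(2)*y/4 - 9/2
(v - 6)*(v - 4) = v^2 - 10*v + 24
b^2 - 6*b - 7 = (b - 7)*(b + 1)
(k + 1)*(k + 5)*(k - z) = k^3 - k^2*z + 6*k^2 - 6*k*z + 5*k - 5*z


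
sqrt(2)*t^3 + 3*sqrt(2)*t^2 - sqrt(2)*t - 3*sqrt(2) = (t - 1)*(t + 3)*(sqrt(2)*t + sqrt(2))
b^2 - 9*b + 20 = (b - 5)*(b - 4)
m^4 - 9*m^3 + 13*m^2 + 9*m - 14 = (m - 7)*(m - 2)*(m - 1)*(m + 1)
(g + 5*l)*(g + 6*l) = g^2 + 11*g*l + 30*l^2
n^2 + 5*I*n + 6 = (n - I)*(n + 6*I)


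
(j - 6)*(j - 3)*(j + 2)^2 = j^4 - 5*j^3 - 14*j^2 + 36*j + 72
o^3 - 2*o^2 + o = o*(o - 1)^2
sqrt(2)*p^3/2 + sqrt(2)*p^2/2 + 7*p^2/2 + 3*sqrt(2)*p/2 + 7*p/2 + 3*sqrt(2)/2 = (p + 1)*(p + 3*sqrt(2))*(sqrt(2)*p/2 + 1/2)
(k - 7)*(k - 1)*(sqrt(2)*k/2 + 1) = sqrt(2)*k^3/2 - 4*sqrt(2)*k^2 + k^2 - 8*k + 7*sqrt(2)*k/2 + 7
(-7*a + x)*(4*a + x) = -28*a^2 - 3*a*x + x^2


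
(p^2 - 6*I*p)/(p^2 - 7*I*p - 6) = p/(p - I)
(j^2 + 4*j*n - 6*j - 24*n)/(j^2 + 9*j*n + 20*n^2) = (j - 6)/(j + 5*n)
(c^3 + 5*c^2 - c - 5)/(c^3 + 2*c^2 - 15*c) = (c^2 - 1)/(c*(c - 3))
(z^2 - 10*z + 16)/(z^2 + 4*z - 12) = (z - 8)/(z + 6)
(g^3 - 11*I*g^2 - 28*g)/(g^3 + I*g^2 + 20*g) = (g - 7*I)/(g + 5*I)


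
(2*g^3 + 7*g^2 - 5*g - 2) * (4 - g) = -2*g^4 + g^3 + 33*g^2 - 18*g - 8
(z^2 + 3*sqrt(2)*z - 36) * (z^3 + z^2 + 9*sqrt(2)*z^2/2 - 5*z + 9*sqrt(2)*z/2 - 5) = z^5 + z^4 + 15*sqrt(2)*z^4/2 - 14*z^3 + 15*sqrt(2)*z^3/2 - 177*sqrt(2)*z^2 - 14*z^2 - 177*sqrt(2)*z + 180*z + 180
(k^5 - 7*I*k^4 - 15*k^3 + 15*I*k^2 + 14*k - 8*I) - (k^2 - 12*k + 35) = k^5 - 7*I*k^4 - 15*k^3 - k^2 + 15*I*k^2 + 26*k - 35 - 8*I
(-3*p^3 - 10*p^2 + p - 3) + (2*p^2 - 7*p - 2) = -3*p^3 - 8*p^2 - 6*p - 5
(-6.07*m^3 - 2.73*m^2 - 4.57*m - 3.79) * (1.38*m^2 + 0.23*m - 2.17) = -8.3766*m^5 - 5.1635*m^4 + 6.2374*m^3 - 0.3572*m^2 + 9.0452*m + 8.2243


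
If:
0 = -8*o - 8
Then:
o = -1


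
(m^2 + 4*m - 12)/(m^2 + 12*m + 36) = (m - 2)/(m + 6)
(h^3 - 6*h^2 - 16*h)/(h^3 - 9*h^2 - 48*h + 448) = h*(h + 2)/(h^2 - h - 56)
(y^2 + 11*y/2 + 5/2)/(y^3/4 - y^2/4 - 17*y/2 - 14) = 2*(2*y^2 + 11*y + 5)/(y^3 - y^2 - 34*y - 56)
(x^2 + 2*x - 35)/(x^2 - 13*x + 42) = (x^2 + 2*x - 35)/(x^2 - 13*x + 42)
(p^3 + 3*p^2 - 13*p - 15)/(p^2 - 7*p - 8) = (p^2 + 2*p - 15)/(p - 8)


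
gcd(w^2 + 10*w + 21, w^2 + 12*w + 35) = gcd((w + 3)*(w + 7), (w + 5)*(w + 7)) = w + 7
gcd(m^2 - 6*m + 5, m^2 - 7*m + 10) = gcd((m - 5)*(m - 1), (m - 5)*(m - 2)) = m - 5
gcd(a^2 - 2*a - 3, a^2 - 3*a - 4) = a + 1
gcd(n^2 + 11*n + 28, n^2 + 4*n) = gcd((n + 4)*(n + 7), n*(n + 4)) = n + 4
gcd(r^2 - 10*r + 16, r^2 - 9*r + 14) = r - 2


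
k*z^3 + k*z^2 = z^2*(k*z + k)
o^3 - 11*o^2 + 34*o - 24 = (o - 6)*(o - 4)*(o - 1)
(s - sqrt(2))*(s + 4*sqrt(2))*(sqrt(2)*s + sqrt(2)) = sqrt(2)*s^3 + sqrt(2)*s^2 + 6*s^2 - 8*sqrt(2)*s + 6*s - 8*sqrt(2)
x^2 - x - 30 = (x - 6)*(x + 5)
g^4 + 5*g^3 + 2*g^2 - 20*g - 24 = (g - 2)*(g + 2)^2*(g + 3)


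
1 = 1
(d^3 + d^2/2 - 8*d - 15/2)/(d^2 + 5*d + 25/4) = 2*(d^2 - 2*d - 3)/(2*d + 5)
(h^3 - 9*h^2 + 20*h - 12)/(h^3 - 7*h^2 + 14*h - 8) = (h - 6)/(h - 4)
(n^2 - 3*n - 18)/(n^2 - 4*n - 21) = (n - 6)/(n - 7)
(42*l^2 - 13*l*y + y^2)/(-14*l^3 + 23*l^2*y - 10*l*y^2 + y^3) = (-6*l + y)/(2*l^2 - 3*l*y + y^2)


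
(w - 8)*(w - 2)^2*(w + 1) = w^4 - 11*w^3 + 24*w^2 + 4*w - 32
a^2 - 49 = (a - 7)*(a + 7)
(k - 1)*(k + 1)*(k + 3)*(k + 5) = k^4 + 8*k^3 + 14*k^2 - 8*k - 15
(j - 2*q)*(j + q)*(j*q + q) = j^3*q - j^2*q^2 + j^2*q - 2*j*q^3 - j*q^2 - 2*q^3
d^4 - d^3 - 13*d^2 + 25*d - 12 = (d - 3)*(d - 1)^2*(d + 4)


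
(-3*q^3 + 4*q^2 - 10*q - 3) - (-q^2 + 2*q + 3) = -3*q^3 + 5*q^2 - 12*q - 6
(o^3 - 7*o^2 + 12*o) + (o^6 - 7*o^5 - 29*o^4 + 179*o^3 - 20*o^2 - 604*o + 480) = o^6 - 7*o^5 - 29*o^4 + 180*o^3 - 27*o^2 - 592*o + 480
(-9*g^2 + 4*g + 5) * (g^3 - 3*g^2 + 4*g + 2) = -9*g^5 + 31*g^4 - 43*g^3 - 17*g^2 + 28*g + 10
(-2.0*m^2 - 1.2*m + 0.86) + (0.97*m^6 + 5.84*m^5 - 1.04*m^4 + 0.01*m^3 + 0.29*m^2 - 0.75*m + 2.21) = 0.97*m^6 + 5.84*m^5 - 1.04*m^4 + 0.01*m^3 - 1.71*m^2 - 1.95*m + 3.07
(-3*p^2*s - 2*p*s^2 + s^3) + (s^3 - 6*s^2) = -3*p^2*s - 2*p*s^2 + 2*s^3 - 6*s^2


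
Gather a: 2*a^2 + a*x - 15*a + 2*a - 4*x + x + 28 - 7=2*a^2 + a*(x - 13) - 3*x + 21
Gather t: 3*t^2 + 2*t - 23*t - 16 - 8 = 3*t^2 - 21*t - 24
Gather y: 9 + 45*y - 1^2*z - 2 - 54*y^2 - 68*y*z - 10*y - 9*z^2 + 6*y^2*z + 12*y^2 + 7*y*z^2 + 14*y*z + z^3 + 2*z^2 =y^2*(6*z - 42) + y*(7*z^2 - 54*z + 35) + z^3 - 7*z^2 - z + 7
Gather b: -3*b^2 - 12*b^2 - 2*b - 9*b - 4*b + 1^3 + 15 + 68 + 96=-15*b^2 - 15*b + 180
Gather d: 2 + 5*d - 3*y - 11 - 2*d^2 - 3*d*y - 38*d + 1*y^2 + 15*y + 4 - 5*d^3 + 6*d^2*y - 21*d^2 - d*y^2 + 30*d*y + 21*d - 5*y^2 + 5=-5*d^3 + d^2*(6*y - 23) + d*(-y^2 + 27*y - 12) - 4*y^2 + 12*y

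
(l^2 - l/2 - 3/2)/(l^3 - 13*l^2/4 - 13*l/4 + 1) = 2*(2*l - 3)/(4*l^2 - 17*l + 4)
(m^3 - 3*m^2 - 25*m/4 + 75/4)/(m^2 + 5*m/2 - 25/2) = (2*m^2 - m - 15)/(2*(m + 5))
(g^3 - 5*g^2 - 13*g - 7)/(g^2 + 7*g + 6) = (g^2 - 6*g - 7)/(g + 6)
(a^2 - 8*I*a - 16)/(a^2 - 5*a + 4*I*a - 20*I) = (a^2 - 8*I*a - 16)/(a^2 + a*(-5 + 4*I) - 20*I)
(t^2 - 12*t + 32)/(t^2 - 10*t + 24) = (t - 8)/(t - 6)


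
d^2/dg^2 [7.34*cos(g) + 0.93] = -7.34*cos(g)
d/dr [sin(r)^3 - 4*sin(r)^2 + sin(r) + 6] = (3*sin(r)^2 - 8*sin(r) + 1)*cos(r)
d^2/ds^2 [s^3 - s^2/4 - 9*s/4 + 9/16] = 6*s - 1/2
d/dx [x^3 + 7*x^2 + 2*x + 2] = 3*x^2 + 14*x + 2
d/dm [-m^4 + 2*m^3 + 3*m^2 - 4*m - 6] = -4*m^3 + 6*m^2 + 6*m - 4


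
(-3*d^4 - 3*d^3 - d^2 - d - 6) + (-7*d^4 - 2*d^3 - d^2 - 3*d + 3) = -10*d^4 - 5*d^3 - 2*d^2 - 4*d - 3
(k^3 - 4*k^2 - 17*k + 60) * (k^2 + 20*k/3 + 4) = k^5 + 8*k^4/3 - 119*k^3/3 - 208*k^2/3 + 332*k + 240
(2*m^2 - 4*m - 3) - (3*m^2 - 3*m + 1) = -m^2 - m - 4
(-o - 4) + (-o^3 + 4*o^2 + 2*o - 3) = -o^3 + 4*o^2 + o - 7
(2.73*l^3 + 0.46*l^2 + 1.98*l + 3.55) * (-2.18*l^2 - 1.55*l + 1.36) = -5.9514*l^5 - 5.2343*l^4 - 1.3166*l^3 - 10.1824*l^2 - 2.8097*l + 4.828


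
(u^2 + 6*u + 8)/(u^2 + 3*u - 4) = (u + 2)/(u - 1)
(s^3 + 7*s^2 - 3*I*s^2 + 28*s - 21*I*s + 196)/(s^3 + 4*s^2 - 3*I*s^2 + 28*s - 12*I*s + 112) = (s + 7)/(s + 4)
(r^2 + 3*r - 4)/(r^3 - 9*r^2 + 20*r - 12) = (r + 4)/(r^2 - 8*r + 12)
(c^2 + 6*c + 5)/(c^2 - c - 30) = (c + 1)/(c - 6)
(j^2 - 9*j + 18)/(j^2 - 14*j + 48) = (j - 3)/(j - 8)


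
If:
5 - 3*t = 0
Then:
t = 5/3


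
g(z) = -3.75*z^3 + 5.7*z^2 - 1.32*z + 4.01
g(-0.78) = 10.29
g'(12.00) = -1484.52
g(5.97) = -598.63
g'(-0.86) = -19.44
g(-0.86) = 11.75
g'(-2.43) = -95.45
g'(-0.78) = -17.06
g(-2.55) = 106.62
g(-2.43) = 94.68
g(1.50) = 2.20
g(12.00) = -5671.03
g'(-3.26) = -158.04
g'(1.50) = -9.53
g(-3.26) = 198.81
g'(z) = -11.25*z^2 + 11.4*z - 1.32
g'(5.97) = -334.22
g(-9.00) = 3211.34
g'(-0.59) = -11.96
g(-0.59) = 7.54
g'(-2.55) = -103.54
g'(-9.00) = -1015.17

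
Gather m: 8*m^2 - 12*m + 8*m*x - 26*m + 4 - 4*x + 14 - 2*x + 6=8*m^2 + m*(8*x - 38) - 6*x + 24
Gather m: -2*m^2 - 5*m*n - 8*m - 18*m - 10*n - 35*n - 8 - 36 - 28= -2*m^2 + m*(-5*n - 26) - 45*n - 72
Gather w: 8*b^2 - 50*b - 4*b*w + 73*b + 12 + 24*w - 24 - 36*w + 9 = 8*b^2 + 23*b + w*(-4*b - 12) - 3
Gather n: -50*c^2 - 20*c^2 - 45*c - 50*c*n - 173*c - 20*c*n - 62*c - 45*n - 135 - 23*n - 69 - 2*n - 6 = -70*c^2 - 280*c + n*(-70*c - 70) - 210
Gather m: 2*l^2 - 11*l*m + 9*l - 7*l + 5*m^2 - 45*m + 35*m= 2*l^2 + 2*l + 5*m^2 + m*(-11*l - 10)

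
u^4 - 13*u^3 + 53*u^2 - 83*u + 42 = (u - 7)*(u - 3)*(u - 2)*(u - 1)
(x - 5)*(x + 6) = x^2 + x - 30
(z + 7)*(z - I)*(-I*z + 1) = -I*z^3 - 7*I*z^2 - I*z - 7*I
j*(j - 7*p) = j^2 - 7*j*p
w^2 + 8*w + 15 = (w + 3)*(w + 5)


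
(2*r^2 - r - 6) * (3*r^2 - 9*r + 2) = 6*r^4 - 21*r^3 - 5*r^2 + 52*r - 12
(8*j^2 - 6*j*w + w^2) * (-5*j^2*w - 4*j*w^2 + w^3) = -40*j^4*w - 2*j^3*w^2 + 27*j^2*w^3 - 10*j*w^4 + w^5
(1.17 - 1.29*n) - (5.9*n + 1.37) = -7.19*n - 0.2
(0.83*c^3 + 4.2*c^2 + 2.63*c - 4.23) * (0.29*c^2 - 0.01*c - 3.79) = 0.2407*c^5 + 1.2097*c^4 - 2.425*c^3 - 17.171*c^2 - 9.9254*c + 16.0317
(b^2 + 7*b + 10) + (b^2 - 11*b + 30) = 2*b^2 - 4*b + 40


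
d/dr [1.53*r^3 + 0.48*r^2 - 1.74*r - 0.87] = 4.59*r^2 + 0.96*r - 1.74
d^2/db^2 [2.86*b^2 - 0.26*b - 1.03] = 5.72000000000000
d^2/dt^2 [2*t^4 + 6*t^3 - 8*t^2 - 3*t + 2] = 24*t^2 + 36*t - 16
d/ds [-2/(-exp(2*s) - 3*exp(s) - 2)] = (-4*exp(s) - 6)*exp(s)/(exp(2*s) + 3*exp(s) + 2)^2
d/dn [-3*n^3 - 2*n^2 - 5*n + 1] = -9*n^2 - 4*n - 5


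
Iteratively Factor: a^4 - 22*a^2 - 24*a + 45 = (a - 1)*(a^3 + a^2 - 21*a - 45) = (a - 1)*(a + 3)*(a^2 - 2*a - 15) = (a - 5)*(a - 1)*(a + 3)*(a + 3)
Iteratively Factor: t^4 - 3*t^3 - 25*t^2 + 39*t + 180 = (t - 4)*(t^3 + t^2 - 21*t - 45) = (t - 4)*(t + 3)*(t^2 - 2*t - 15) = (t - 5)*(t - 4)*(t + 3)*(t + 3)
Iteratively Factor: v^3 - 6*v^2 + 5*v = (v - 1)*(v^2 - 5*v) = v*(v - 1)*(v - 5)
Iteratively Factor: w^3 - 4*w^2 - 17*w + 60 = (w + 4)*(w^2 - 8*w + 15) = (w - 3)*(w + 4)*(w - 5)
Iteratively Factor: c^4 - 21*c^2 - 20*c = (c + 4)*(c^3 - 4*c^2 - 5*c) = c*(c + 4)*(c^2 - 4*c - 5) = c*(c + 1)*(c + 4)*(c - 5)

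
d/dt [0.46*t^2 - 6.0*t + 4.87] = 0.92*t - 6.0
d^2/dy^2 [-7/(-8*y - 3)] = 896/(8*y + 3)^3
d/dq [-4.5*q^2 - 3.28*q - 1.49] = -9.0*q - 3.28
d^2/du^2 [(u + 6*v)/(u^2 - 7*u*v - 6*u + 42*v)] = 2*((u + 6*v)*(-2*u + 7*v + 6)^2 + (-3*u + v + 6)*(u^2 - 7*u*v - 6*u + 42*v))/(u^2 - 7*u*v - 6*u + 42*v)^3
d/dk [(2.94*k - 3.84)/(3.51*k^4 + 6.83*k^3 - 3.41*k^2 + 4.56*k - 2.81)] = (-30.9582*k^4 + 13.7532*k^3 + 88.707*k^2 - 26.1888*k + 9.249)/(12.3201*k^8 + 47.9466*k^7 + 22.7107*k^6 - 14.5694*k^5 + 54.1915*k^4 - 69.4838*k^3 + 39.9578*k^2 - 25.6272*k + 7.8961)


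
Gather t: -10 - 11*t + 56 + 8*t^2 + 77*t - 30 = 8*t^2 + 66*t + 16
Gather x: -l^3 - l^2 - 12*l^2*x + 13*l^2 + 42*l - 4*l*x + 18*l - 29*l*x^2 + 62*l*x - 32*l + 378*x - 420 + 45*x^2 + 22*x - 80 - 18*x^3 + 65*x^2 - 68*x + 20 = -l^3 + 12*l^2 + 28*l - 18*x^3 + x^2*(110 - 29*l) + x*(-12*l^2 + 58*l + 332) - 480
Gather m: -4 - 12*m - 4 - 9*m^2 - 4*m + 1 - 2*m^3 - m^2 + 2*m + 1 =-2*m^3 - 10*m^2 - 14*m - 6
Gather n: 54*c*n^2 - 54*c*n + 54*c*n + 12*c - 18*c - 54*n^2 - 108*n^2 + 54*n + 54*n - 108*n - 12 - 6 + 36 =-6*c + n^2*(54*c - 162) + 18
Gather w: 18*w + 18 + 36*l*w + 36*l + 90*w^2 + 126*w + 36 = 36*l + 90*w^2 + w*(36*l + 144) + 54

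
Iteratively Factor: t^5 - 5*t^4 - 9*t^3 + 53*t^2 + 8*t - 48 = (t + 1)*(t^4 - 6*t^3 - 3*t^2 + 56*t - 48) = (t - 1)*(t + 1)*(t^3 - 5*t^2 - 8*t + 48) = (t - 4)*(t - 1)*(t + 1)*(t^2 - t - 12) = (t - 4)*(t - 1)*(t + 1)*(t + 3)*(t - 4)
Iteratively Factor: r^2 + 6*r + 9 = (r + 3)*(r + 3)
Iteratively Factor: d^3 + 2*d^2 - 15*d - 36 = (d + 3)*(d^2 - d - 12) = (d - 4)*(d + 3)*(d + 3)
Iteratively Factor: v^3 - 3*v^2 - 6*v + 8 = (v - 4)*(v^2 + v - 2) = (v - 4)*(v + 2)*(v - 1)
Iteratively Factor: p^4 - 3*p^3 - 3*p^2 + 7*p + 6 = (p + 1)*(p^3 - 4*p^2 + p + 6) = (p - 2)*(p + 1)*(p^2 - 2*p - 3) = (p - 2)*(p + 1)^2*(p - 3)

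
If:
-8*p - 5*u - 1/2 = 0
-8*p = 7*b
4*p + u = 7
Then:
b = -71/21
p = 71/24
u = -29/6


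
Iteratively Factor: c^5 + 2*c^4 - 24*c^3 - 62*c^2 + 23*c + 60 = (c - 5)*(c^4 + 7*c^3 + 11*c^2 - 7*c - 12) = (c - 5)*(c + 3)*(c^3 + 4*c^2 - c - 4) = (c - 5)*(c + 1)*(c + 3)*(c^2 + 3*c - 4) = (c - 5)*(c + 1)*(c + 3)*(c + 4)*(c - 1)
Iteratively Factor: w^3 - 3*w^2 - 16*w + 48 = (w - 3)*(w^2 - 16) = (w - 3)*(w + 4)*(w - 4)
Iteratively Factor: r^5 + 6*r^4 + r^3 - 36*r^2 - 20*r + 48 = (r + 2)*(r^4 + 4*r^3 - 7*r^2 - 22*r + 24) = (r - 2)*(r + 2)*(r^3 + 6*r^2 + 5*r - 12) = (r - 2)*(r + 2)*(r + 4)*(r^2 + 2*r - 3) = (r - 2)*(r + 2)*(r + 3)*(r + 4)*(r - 1)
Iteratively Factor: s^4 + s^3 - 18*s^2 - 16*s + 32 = (s + 4)*(s^3 - 3*s^2 - 6*s + 8) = (s - 1)*(s + 4)*(s^2 - 2*s - 8) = (s - 4)*(s - 1)*(s + 4)*(s + 2)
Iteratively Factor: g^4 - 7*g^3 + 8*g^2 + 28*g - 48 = (g - 4)*(g^3 - 3*g^2 - 4*g + 12) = (g - 4)*(g - 2)*(g^2 - g - 6) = (g - 4)*(g - 2)*(g + 2)*(g - 3)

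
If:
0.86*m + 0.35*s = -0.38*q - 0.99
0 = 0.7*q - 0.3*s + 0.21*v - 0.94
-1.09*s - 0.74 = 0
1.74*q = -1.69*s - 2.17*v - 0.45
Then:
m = -1.43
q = 1.26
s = -0.68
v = -0.69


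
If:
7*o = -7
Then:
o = -1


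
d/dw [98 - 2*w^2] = -4*w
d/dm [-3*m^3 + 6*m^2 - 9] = 3*m*(4 - 3*m)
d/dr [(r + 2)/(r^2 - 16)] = (r^2 - 2*r*(r + 2) - 16)/(r^2 - 16)^2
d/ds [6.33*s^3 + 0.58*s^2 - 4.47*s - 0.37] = 18.99*s^2 + 1.16*s - 4.47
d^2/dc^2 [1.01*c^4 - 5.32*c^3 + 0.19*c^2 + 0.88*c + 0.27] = 12.12*c^2 - 31.92*c + 0.38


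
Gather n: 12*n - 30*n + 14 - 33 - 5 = -18*n - 24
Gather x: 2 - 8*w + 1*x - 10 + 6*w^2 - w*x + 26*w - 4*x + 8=6*w^2 + 18*w + x*(-w - 3)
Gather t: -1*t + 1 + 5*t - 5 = 4*t - 4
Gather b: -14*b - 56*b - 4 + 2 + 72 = 70 - 70*b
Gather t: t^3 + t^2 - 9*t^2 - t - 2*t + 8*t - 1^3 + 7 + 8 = t^3 - 8*t^2 + 5*t + 14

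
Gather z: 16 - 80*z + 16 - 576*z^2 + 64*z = -576*z^2 - 16*z + 32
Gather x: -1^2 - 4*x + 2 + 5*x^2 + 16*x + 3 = 5*x^2 + 12*x + 4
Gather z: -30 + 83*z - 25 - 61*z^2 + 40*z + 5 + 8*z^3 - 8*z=8*z^3 - 61*z^2 + 115*z - 50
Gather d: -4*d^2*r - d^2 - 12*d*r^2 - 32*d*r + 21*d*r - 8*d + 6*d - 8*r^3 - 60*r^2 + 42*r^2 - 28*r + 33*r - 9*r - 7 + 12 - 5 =d^2*(-4*r - 1) + d*(-12*r^2 - 11*r - 2) - 8*r^3 - 18*r^2 - 4*r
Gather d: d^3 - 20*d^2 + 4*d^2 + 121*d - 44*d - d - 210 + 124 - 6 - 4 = d^3 - 16*d^2 + 76*d - 96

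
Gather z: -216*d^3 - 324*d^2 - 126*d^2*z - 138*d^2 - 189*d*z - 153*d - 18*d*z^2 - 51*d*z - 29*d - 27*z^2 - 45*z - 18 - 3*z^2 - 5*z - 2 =-216*d^3 - 462*d^2 - 182*d + z^2*(-18*d - 30) + z*(-126*d^2 - 240*d - 50) - 20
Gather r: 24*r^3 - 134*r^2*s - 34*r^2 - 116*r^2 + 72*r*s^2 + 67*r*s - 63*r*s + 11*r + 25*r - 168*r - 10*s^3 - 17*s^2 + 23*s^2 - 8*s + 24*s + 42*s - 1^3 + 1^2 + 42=24*r^3 + r^2*(-134*s - 150) + r*(72*s^2 + 4*s - 132) - 10*s^3 + 6*s^2 + 58*s + 42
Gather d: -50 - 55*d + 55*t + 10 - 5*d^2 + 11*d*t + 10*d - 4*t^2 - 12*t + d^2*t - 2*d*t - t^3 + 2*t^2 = d^2*(t - 5) + d*(9*t - 45) - t^3 - 2*t^2 + 43*t - 40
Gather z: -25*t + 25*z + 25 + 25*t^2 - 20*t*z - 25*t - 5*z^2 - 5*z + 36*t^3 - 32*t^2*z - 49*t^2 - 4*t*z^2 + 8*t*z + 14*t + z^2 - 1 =36*t^3 - 24*t^2 - 36*t + z^2*(-4*t - 4) + z*(-32*t^2 - 12*t + 20) + 24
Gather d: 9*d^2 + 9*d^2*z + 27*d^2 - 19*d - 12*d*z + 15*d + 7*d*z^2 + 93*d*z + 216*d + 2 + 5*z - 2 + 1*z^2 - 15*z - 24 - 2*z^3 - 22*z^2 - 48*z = d^2*(9*z + 36) + d*(7*z^2 + 81*z + 212) - 2*z^3 - 21*z^2 - 58*z - 24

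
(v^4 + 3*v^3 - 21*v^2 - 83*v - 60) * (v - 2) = v^5 + v^4 - 27*v^3 - 41*v^2 + 106*v + 120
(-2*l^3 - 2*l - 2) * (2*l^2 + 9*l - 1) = -4*l^5 - 18*l^4 - 2*l^3 - 22*l^2 - 16*l + 2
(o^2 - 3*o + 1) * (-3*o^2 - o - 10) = -3*o^4 + 8*o^3 - 10*o^2 + 29*o - 10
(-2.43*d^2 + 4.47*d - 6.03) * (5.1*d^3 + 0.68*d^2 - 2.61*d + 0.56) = -12.393*d^5 + 21.1446*d^4 - 21.3711*d^3 - 17.1279*d^2 + 18.2415*d - 3.3768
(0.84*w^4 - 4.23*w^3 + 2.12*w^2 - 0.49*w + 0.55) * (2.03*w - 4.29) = 1.7052*w^5 - 12.1905*w^4 + 22.4503*w^3 - 10.0895*w^2 + 3.2186*w - 2.3595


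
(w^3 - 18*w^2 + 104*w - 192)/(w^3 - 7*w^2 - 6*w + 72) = (w - 8)/(w + 3)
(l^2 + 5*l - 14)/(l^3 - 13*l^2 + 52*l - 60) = (l + 7)/(l^2 - 11*l + 30)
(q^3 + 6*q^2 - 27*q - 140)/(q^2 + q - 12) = (q^2 + 2*q - 35)/(q - 3)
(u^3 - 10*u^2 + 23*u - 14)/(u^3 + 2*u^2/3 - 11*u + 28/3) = 3*(u^2 - 9*u + 14)/(3*u^2 + 5*u - 28)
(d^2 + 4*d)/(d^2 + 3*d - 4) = d/(d - 1)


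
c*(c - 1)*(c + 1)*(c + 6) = c^4 + 6*c^3 - c^2 - 6*c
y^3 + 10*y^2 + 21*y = y*(y + 3)*(y + 7)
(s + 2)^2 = s^2 + 4*s + 4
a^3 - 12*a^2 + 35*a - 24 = (a - 8)*(a - 3)*(a - 1)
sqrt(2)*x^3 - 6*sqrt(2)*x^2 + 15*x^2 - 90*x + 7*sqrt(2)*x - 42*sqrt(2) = (x - 6)*(x + 7*sqrt(2))*(sqrt(2)*x + 1)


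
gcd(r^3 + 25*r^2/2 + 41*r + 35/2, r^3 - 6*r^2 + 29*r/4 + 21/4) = r + 1/2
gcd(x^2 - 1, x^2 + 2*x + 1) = x + 1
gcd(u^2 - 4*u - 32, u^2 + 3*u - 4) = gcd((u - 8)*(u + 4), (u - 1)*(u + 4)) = u + 4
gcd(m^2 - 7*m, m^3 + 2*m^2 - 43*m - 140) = m - 7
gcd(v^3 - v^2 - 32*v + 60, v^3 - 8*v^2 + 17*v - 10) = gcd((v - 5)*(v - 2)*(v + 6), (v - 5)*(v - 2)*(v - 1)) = v^2 - 7*v + 10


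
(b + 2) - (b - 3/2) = 7/2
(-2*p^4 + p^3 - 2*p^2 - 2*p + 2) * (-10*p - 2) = 20*p^5 - 6*p^4 + 18*p^3 + 24*p^2 - 16*p - 4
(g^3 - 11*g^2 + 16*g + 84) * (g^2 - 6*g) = g^5 - 17*g^4 + 82*g^3 - 12*g^2 - 504*g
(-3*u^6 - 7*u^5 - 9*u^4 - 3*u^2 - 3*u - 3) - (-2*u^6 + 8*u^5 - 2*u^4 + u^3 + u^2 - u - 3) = -u^6 - 15*u^5 - 7*u^4 - u^3 - 4*u^2 - 2*u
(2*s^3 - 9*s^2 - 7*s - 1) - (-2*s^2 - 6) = 2*s^3 - 7*s^2 - 7*s + 5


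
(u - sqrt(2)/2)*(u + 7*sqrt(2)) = u^2 + 13*sqrt(2)*u/2 - 7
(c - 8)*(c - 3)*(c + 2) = c^3 - 9*c^2 + 2*c + 48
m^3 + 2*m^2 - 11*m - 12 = (m - 3)*(m + 1)*(m + 4)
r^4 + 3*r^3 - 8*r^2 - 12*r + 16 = (r - 2)*(r - 1)*(r + 2)*(r + 4)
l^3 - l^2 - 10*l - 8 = (l - 4)*(l + 1)*(l + 2)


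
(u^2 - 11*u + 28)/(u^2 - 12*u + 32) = (u - 7)/(u - 8)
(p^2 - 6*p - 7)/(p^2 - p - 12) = (-p^2 + 6*p + 7)/(-p^2 + p + 12)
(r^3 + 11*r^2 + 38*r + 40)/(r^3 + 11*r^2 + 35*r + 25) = (r^2 + 6*r + 8)/(r^2 + 6*r + 5)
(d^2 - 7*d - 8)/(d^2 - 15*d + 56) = (d + 1)/(d - 7)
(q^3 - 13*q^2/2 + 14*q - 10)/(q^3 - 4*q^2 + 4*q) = (q - 5/2)/q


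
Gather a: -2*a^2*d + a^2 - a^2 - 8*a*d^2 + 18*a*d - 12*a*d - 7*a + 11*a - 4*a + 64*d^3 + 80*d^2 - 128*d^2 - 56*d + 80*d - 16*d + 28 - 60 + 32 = -2*a^2*d + a*(-8*d^2 + 6*d) + 64*d^3 - 48*d^2 + 8*d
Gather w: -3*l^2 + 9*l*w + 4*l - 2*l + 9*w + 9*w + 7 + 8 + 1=-3*l^2 + 2*l + w*(9*l + 18) + 16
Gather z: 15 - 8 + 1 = 8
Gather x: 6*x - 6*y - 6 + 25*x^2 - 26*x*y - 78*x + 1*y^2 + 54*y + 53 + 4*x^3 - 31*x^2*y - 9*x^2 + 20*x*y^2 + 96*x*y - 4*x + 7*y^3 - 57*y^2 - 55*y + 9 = 4*x^3 + x^2*(16 - 31*y) + x*(20*y^2 + 70*y - 76) + 7*y^3 - 56*y^2 - 7*y + 56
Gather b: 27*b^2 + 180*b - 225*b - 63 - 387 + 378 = 27*b^2 - 45*b - 72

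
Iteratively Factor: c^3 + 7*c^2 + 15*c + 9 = (c + 3)*(c^2 + 4*c + 3) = (c + 3)^2*(c + 1)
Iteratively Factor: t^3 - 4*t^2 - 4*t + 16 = (t - 4)*(t^2 - 4) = (t - 4)*(t + 2)*(t - 2)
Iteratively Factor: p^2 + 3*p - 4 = (p - 1)*(p + 4)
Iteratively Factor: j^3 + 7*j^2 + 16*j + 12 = (j + 3)*(j^2 + 4*j + 4) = (j + 2)*(j + 3)*(j + 2)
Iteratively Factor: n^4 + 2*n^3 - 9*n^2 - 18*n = (n - 3)*(n^3 + 5*n^2 + 6*n) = (n - 3)*(n + 2)*(n^2 + 3*n) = (n - 3)*(n + 2)*(n + 3)*(n)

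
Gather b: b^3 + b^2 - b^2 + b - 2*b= b^3 - b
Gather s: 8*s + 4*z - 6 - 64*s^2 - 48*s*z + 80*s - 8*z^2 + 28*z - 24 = -64*s^2 + s*(88 - 48*z) - 8*z^2 + 32*z - 30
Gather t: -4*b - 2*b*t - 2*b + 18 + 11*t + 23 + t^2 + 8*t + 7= -6*b + t^2 + t*(19 - 2*b) + 48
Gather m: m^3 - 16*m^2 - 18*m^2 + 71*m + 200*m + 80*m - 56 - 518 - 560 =m^3 - 34*m^2 + 351*m - 1134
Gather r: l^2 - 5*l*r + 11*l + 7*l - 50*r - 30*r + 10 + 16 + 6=l^2 + 18*l + r*(-5*l - 80) + 32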